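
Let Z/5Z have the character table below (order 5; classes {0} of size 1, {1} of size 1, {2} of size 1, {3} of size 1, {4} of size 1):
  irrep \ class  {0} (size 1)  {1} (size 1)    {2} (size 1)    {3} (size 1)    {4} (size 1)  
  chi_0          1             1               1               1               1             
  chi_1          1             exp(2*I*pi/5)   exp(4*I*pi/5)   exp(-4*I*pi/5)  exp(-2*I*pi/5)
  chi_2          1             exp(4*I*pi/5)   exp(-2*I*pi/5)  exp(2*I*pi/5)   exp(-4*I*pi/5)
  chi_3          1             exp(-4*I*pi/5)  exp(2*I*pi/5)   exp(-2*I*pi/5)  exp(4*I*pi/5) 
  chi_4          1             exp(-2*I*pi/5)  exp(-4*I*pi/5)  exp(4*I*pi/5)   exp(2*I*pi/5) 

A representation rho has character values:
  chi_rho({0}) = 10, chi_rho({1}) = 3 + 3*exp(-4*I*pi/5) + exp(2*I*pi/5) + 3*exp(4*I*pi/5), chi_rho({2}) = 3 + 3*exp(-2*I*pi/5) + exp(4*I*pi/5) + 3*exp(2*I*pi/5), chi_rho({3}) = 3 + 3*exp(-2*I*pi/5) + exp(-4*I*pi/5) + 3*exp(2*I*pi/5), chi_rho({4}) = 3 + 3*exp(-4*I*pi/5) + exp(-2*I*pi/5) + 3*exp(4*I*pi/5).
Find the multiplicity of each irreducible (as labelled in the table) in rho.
Multiplicities: chi_0: 3, chi_1: 1, chi_2: 3, chi_3: 3, chi_4: 0.

Argument: Use <chi_rho, chi> = (1/|G|) sum_C |C| * chi_rho(C) * conj(chi(C)) with |G| = 5 for each irreducible chi in the table:
  <chi_rho, chi_0> = (1/5)[1*(10)*conj(1) + 1*(3 + 3*exp(-4*I*pi/5) + exp(2*I*pi/5) + 3*exp(4*I*pi/5))*conj(1) + 1*(3 + 3*exp(-2*I*pi/5) + exp(4*I*pi/5) + 3*exp(2*I*pi/5))*conj(1) + 1*(3 + 3*exp(-2*I*pi/5) + exp(-4*I*pi/5) + 3*exp(2*I*pi/5))*conj(1) + 1*(3 + 3*exp(-4*I*pi/5) + exp(-2*I*pi/5) + 3*exp(4*I*pi/5))*conj(1)]
      = (1/5)[(10) + (3 + 3*exp(-4*I*pi/5) + exp(2*I*pi/5) + 3*exp(4*I*pi/5)) + (3 + 3*exp(-2*I*pi/5) + exp(4*I*pi/5) + 3*exp(2*I*pi/5)) + (3 + 3*exp(-2*I*pi/5) + exp(-4*I*pi/5) + 3*exp(2*I*pi/5)) + (3 + 3*exp(-4*I*pi/5) + exp(-2*I*pi/5) + 3*exp(4*I*pi/5))] = 15/5 = 3
  <chi_rho, chi_1> = (1/5)[1*(10)*conj(1) + 1*(3 + 3*exp(-4*I*pi/5) + exp(2*I*pi/5) + 3*exp(4*I*pi/5))*conj(exp(2*I*pi/5)) + 1*(3 + 3*exp(-2*I*pi/5) + exp(4*I*pi/5) + 3*exp(2*I*pi/5))*conj(exp(4*I*pi/5)) + 1*(3 + 3*exp(-2*I*pi/5) + exp(-4*I*pi/5) + 3*exp(2*I*pi/5))*conj(exp(-4*I*pi/5)) + 1*(3 + 3*exp(-4*I*pi/5) + exp(-2*I*pi/5) + 3*exp(4*I*pi/5))*conj(exp(-2*I*pi/5))]
      = (1/5)[(10) + (1 + 3*exp(-2*I*pi/5) + 3*exp(4*I*pi/5) + 3*exp(2*I*pi/5)) + (1 + 3*exp(-2*I*pi/5) + 3*exp(-4*I*pi/5) + 3*exp(4*I*pi/5)) + (1 + 3*exp(-4*I*pi/5) + 3*exp(4*I*pi/5) + 3*exp(2*I*pi/5)) + (1 + 3*exp(-2*I*pi/5) + 3*exp(-4*I*pi/5) + 3*exp(2*I*pi/5))] = 5/5 = 1
  <chi_rho, chi_2> = (1/5)[1*(10)*conj(1) + 1*(3 + 3*exp(-4*I*pi/5) + exp(2*I*pi/5) + 3*exp(4*I*pi/5))*conj(exp(4*I*pi/5)) + 1*(3 + 3*exp(-2*I*pi/5) + exp(4*I*pi/5) + 3*exp(2*I*pi/5))*conj(exp(-2*I*pi/5)) + 1*(3 + 3*exp(-2*I*pi/5) + exp(-4*I*pi/5) + 3*exp(2*I*pi/5))*conj(exp(2*I*pi/5)) + 1*(3 + 3*exp(-4*I*pi/5) + exp(-2*I*pi/5) + 3*exp(4*I*pi/5))*conj(exp(-4*I*pi/5))]
      = (1/5)[(10) + (3 + 3*exp(-4*I*pi/5) + exp(-2*I*pi/5) + 3*exp(2*I*pi/5)) + (3 + exp(-4*I*pi/5) + 3*exp(4*I*pi/5) + 3*exp(2*I*pi/5)) + (3 + 3*exp(-2*I*pi/5) + 3*exp(-4*I*pi/5) + exp(4*I*pi/5)) + (3 + 3*exp(-2*I*pi/5) + exp(2*I*pi/5) + 3*exp(4*I*pi/5))] = 15/5 = 3
  <chi_rho, chi_3> = (1/5)[1*(10)*conj(1) + 1*(3 + 3*exp(-4*I*pi/5) + exp(2*I*pi/5) + 3*exp(4*I*pi/5))*conj(exp(-4*I*pi/5)) + 1*(3 + 3*exp(-2*I*pi/5) + exp(4*I*pi/5) + 3*exp(2*I*pi/5))*conj(exp(2*I*pi/5)) + 1*(3 + 3*exp(-2*I*pi/5) + exp(-4*I*pi/5) + 3*exp(2*I*pi/5))*conj(exp(-2*I*pi/5)) + 1*(3 + 3*exp(-4*I*pi/5) + exp(-2*I*pi/5) + 3*exp(4*I*pi/5))*conj(exp(4*I*pi/5))]
      = (1/5)[(10) + (3 + 3*exp(-2*I*pi/5) + exp(-4*I*pi/5) + 3*exp(4*I*pi/5)) + (3 + 3*exp(-2*I*pi/5) + 3*exp(-4*I*pi/5) + exp(2*I*pi/5)) + (3 + exp(-2*I*pi/5) + 3*exp(4*I*pi/5) + 3*exp(2*I*pi/5)) + (3 + 3*exp(-4*I*pi/5) + exp(4*I*pi/5) + 3*exp(2*I*pi/5))] = 15/5 = 3
  <chi_rho, chi_4> = (1/5)[1*(10)*conj(1) + 1*(3 + 3*exp(-4*I*pi/5) + exp(2*I*pi/5) + 3*exp(4*I*pi/5))*conj(exp(-2*I*pi/5)) + 1*(3 + 3*exp(-2*I*pi/5) + exp(4*I*pi/5) + 3*exp(2*I*pi/5))*conj(exp(-4*I*pi/5)) + 1*(3 + 3*exp(-2*I*pi/5) + exp(-4*I*pi/5) + 3*exp(2*I*pi/5))*conj(exp(4*I*pi/5)) + 1*(3 + 3*exp(-4*I*pi/5) + exp(-2*I*pi/5) + 3*exp(4*I*pi/5))*conj(exp(2*I*pi/5))]
      = (1/5)[(10) + (3*exp(-2*I*pi/5) + 3*exp(-4*I*pi/5) + exp(4*I*pi/5) + 3*exp(2*I*pi/5)) + (3*exp(-4*I*pi/5) + exp(-2*I*pi/5) + 3*exp(4*I*pi/5) + 3*exp(2*I*pi/5)) + (3*exp(-2*I*pi/5) + 3*exp(-4*I*pi/5) + exp(2*I*pi/5) + 3*exp(4*I*pi/5)) + (3*exp(-2*I*pi/5) + exp(-4*I*pi/5) + 3*exp(4*I*pi/5) + 3*exp(2*I*pi/5))] = 0/5 = 0
(Exp terms are combined using exp(i*s)*conj(exp(i*t)) = exp(i*(s-t)), and sums of them are collapsed using the identity that for every m > 1 the m distinct m-th roots of unity sum to 0, e.g. 1 + exp(2*I*pi/3) + exp(-2*I*pi/3) = 0.)
Dimension check: dim(rho) = sum (mult * dim) = 3*1 + 1*1 + 3*1 + 3*1 + 0*1 = 10 = chi_rho(e) = 10.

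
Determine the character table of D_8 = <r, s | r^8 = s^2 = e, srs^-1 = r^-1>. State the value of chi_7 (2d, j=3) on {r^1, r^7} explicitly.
Conjugacy classes: {e} of size 1, {r^4} of size 1, {r^1, r^7} of size 2, {r^2, r^6} of size 2, {r^3, r^5} of size 2, {s, sr^2, ...} of size 4, {sr, sr^3, ...} of size 4.
Character table:
  irrep \ class              {e} (size 1)  {r^4} (size 1)  {r^1, r^7} (size 2)  {r^2, r^6} (size 2)  {r^3, r^5} (size 2)  {s, sr^2, ...} (size 4)  {sr, sr^3, ...} (size 4)
  chi_1 (triv)               1             1               1                    1                    1                    1                        1                       
  chi_2 (sign: r->1, s->-1)  1             1               1                    1                    1                    -1                       -1                      
  chi_3 (r->-1, s->1)        1             1               -1                   1                    -1                   1                        -1                      
  chi_4 (r->-1, s->-1)       1             1               -1                   1                    -1                   -1                       1                       
  chi_5 (2d, j=1)            2             -2              sqrt(2)              0                    -sqrt(2)             0                        0                       
  chi_6 (2d, j=2)            2             2               0                    -2                   0                    0                        0                       
  chi_7 (2d, j=3)            2             -2              -sqrt(2)             0                    sqrt(2)              0                        0                       

Spot check: chi_7 (2d, j=3) on {r^1, r^7} = -sqrt(2).

Justification: D_8 has order 2*8 = 16 with 7 conjugacy classes, hence 7 irreducibles. Sum of squared dims 1 + 1 + 1 + 1 + 4 + 4 + 4 = 16 = |G|. Linear characters come from the abelianisation; the 2-dimensional irreps have character r^k -> 2*cos(2*pi*j*k/8), reflections -> 0.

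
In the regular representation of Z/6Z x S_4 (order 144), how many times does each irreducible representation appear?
Each irreducible V_i of dimension d_i appears with multiplicity d_i, i.e. rho_reg = (direct sum over all irreducibles V_i) d_i V_i. The irreducible dimensions for Z/6Z x S_4 are 1, 1, 1, 1, 1, 1, 1, 1, 1, 1, 1, 1, 2, 2, 2, 2, 2, 2, 3, 3, 3, 3, 3, 3, 3, 3, 3, 3, 3, 3: 12 irreducibles of dimension 1, each with multiplicity 1; 6 irreducibles of dimension 2, each with multiplicity 2; 12 irreducibles of dimension 3, each with multiplicity 3. Total dimension 12*1*1 + 6*2*2 + 12*3*3 = 144 = |G|.

Derivation: General theorem: in the regular representation of a finite group G, each irreducible appears with multiplicity equal to its dimension. Check: dim(rho_reg) = sum d_i^2 = 1 + 1 + 1 + 1 + 1 + 1 + 1 + 1 + 1 + 1 + 1 + 1 + 4 + 4 + 4 + 4 + 4 + 4 + 9 + 9 + 9 + 9 + 9 + 9 + 9 + 9 + 9 + 9 + 9 + 9 = 144 = |G|.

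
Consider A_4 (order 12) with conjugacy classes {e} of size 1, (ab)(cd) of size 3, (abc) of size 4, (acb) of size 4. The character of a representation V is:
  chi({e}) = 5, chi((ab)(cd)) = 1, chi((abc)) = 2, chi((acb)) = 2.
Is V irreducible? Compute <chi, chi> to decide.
Not irreducible (reducible): <chi, chi> = 5 > 1.

Justification: <chi, chi> = (1/|G|) sum_C |C| * |chi(C)|^2 = (1/12)[1*|5|^2 + 3*|1|^2 + 4*|2|^2 + 4*|2|^2]
  = (1/12)[(25) + (3) + (16) + (16)] = 60/12 = 5.
(Exp terms are combined using exp(i*s)*conj(exp(i*t)) = exp(i*(s-t)), and sums of them are collapsed using the identity that for every m > 1 the m distinct m-th roots of unity sum to 0, e.g. 1 + exp(2*I*pi/3) + exp(-2*I*pi/3) = 0.)
A character is irreducible iff <chi, chi> = 1, so this representation is reducible.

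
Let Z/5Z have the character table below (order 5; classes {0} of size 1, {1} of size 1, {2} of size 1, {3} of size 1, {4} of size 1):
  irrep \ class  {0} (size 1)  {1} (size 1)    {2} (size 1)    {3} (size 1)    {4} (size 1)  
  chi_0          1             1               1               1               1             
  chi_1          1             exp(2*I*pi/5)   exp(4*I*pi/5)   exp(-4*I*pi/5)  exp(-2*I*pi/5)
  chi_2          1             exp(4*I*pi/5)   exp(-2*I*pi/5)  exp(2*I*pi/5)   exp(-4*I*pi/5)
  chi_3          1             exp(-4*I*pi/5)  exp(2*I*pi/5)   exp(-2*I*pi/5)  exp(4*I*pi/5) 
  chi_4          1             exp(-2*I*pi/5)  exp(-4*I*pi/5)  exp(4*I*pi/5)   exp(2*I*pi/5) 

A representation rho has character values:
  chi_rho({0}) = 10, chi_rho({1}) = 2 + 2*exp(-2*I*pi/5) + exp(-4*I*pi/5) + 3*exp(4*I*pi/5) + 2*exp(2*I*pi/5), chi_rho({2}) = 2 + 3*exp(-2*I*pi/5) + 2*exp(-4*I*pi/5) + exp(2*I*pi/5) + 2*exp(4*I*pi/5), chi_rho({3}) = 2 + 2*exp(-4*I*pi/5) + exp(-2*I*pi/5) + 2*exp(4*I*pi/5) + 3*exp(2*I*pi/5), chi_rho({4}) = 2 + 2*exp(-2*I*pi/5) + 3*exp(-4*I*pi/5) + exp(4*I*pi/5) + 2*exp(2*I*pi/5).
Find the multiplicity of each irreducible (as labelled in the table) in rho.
Multiplicities: chi_0: 2, chi_1: 2, chi_2: 3, chi_3: 1, chi_4: 2.

Why: Use <chi_rho, chi> = (1/|G|) sum_C |C| * chi_rho(C) * conj(chi(C)) with |G| = 5 for each irreducible chi in the table:
  <chi_rho, chi_0> = (1/5)[1*(10)*conj(1) + 1*(2 + 2*exp(-2*I*pi/5) + exp(-4*I*pi/5) + 3*exp(4*I*pi/5) + 2*exp(2*I*pi/5))*conj(1) + 1*(2 + 3*exp(-2*I*pi/5) + 2*exp(-4*I*pi/5) + exp(2*I*pi/5) + 2*exp(4*I*pi/5))*conj(1) + 1*(2 + 2*exp(-4*I*pi/5) + exp(-2*I*pi/5) + 2*exp(4*I*pi/5) + 3*exp(2*I*pi/5))*conj(1) + 1*(2 + 2*exp(-2*I*pi/5) + 3*exp(-4*I*pi/5) + exp(4*I*pi/5) + 2*exp(2*I*pi/5))*conj(1)]
      = (1/5)[(10) + (2 + 2*exp(-2*I*pi/5) + exp(-4*I*pi/5) + 3*exp(4*I*pi/5) + 2*exp(2*I*pi/5)) + (2 + 3*exp(-2*I*pi/5) + 2*exp(-4*I*pi/5) + exp(2*I*pi/5) + 2*exp(4*I*pi/5)) + (2 + 2*exp(-4*I*pi/5) + exp(-2*I*pi/5) + 2*exp(4*I*pi/5) + 3*exp(2*I*pi/5)) + (2 + 2*exp(-2*I*pi/5) + 3*exp(-4*I*pi/5) + exp(4*I*pi/5) + 2*exp(2*I*pi/5))] = 10/5 = 2
  <chi_rho, chi_1> = (1/5)[1*(10)*conj(1) + 1*(2 + 2*exp(-2*I*pi/5) + exp(-4*I*pi/5) + 3*exp(4*I*pi/5) + 2*exp(2*I*pi/5))*conj(exp(2*I*pi/5)) + 1*(2 + 3*exp(-2*I*pi/5) + 2*exp(-4*I*pi/5) + exp(2*I*pi/5) + 2*exp(4*I*pi/5))*conj(exp(4*I*pi/5)) + 1*(2 + 2*exp(-4*I*pi/5) + exp(-2*I*pi/5) + 2*exp(4*I*pi/5) + 3*exp(2*I*pi/5))*conj(exp(-4*I*pi/5)) + 1*(2 + 2*exp(-2*I*pi/5) + 3*exp(-4*I*pi/5) + exp(4*I*pi/5) + 2*exp(2*I*pi/5))*conj(exp(-2*I*pi/5))]
      = (1/5)[(10) + (2 + 2*exp(-2*I*pi/5) + 2*exp(-4*I*pi/5) + exp(4*I*pi/5) + 3*exp(2*I*pi/5)) + (2 + 2*exp(-4*I*pi/5) + exp(-2*I*pi/5) + 3*exp(4*I*pi/5) + 2*exp(2*I*pi/5)) + (2 + 2*exp(-2*I*pi/5) + 3*exp(-4*I*pi/5) + exp(2*I*pi/5) + 2*exp(4*I*pi/5)) + (2 + 3*exp(-2*I*pi/5) + exp(-4*I*pi/5) + 2*exp(4*I*pi/5) + 2*exp(2*I*pi/5))] = 10/5 = 2
  <chi_rho, chi_2> = (1/5)[1*(10)*conj(1) + 1*(2 + 2*exp(-2*I*pi/5) + exp(-4*I*pi/5) + 3*exp(4*I*pi/5) + 2*exp(2*I*pi/5))*conj(exp(4*I*pi/5)) + 1*(2 + 3*exp(-2*I*pi/5) + 2*exp(-4*I*pi/5) + exp(2*I*pi/5) + 2*exp(4*I*pi/5))*conj(exp(-2*I*pi/5)) + 1*(2 + 2*exp(-4*I*pi/5) + exp(-2*I*pi/5) + 2*exp(4*I*pi/5) + 3*exp(2*I*pi/5))*conj(exp(2*I*pi/5)) + 1*(2 + 2*exp(-2*I*pi/5) + 3*exp(-4*I*pi/5) + exp(4*I*pi/5) + 2*exp(2*I*pi/5))*conj(exp(-4*I*pi/5))]
      = (1/5)[(10) + (3 + 2*exp(-2*I*pi/5) + 2*exp(-4*I*pi/5) + exp(2*I*pi/5) + 2*exp(4*I*pi/5)) + (3 + 2*exp(-2*I*pi/5) + 2*exp(-4*I*pi/5) + exp(4*I*pi/5) + 2*exp(2*I*pi/5)) + (3 + 2*exp(-2*I*pi/5) + exp(-4*I*pi/5) + 2*exp(4*I*pi/5) + 2*exp(2*I*pi/5)) + (3 + 2*exp(-4*I*pi/5) + exp(-2*I*pi/5) + 2*exp(4*I*pi/5) + 2*exp(2*I*pi/5))] = 15/5 = 3
  <chi_rho, chi_3> = (1/5)[1*(10)*conj(1) + 1*(2 + 2*exp(-2*I*pi/5) + exp(-4*I*pi/5) + 3*exp(4*I*pi/5) + 2*exp(2*I*pi/5))*conj(exp(-4*I*pi/5)) + 1*(2 + 3*exp(-2*I*pi/5) + 2*exp(-4*I*pi/5) + exp(2*I*pi/5) + 2*exp(4*I*pi/5))*conj(exp(2*I*pi/5)) + 1*(2 + 2*exp(-4*I*pi/5) + exp(-2*I*pi/5) + 2*exp(4*I*pi/5) + 3*exp(2*I*pi/5))*conj(exp(-2*I*pi/5)) + 1*(2 + 2*exp(-2*I*pi/5) + 3*exp(-4*I*pi/5) + exp(4*I*pi/5) + 2*exp(2*I*pi/5))*conj(exp(4*I*pi/5))]
      = (1/5)[(10) + (1 + 3*exp(-2*I*pi/5) + 2*exp(-4*I*pi/5) + 2*exp(4*I*pi/5) + 2*exp(2*I*pi/5)) + (1 + 2*exp(-2*I*pi/5) + 3*exp(-4*I*pi/5) + 2*exp(4*I*pi/5) + 2*exp(2*I*pi/5)) + (1 + 2*exp(-2*I*pi/5) + 2*exp(-4*I*pi/5) + 3*exp(4*I*pi/5) + 2*exp(2*I*pi/5)) + (1 + 2*exp(-2*I*pi/5) + 2*exp(-4*I*pi/5) + 2*exp(4*I*pi/5) + 3*exp(2*I*pi/5))] = 5/5 = 1
  <chi_rho, chi_4> = (1/5)[1*(10)*conj(1) + 1*(2 + 2*exp(-2*I*pi/5) + exp(-4*I*pi/5) + 3*exp(4*I*pi/5) + 2*exp(2*I*pi/5))*conj(exp(-2*I*pi/5)) + 1*(2 + 3*exp(-2*I*pi/5) + 2*exp(-4*I*pi/5) + exp(2*I*pi/5) + 2*exp(4*I*pi/5))*conj(exp(-4*I*pi/5)) + 1*(2 + 2*exp(-4*I*pi/5) + exp(-2*I*pi/5) + 2*exp(4*I*pi/5) + 3*exp(2*I*pi/5))*conj(exp(4*I*pi/5)) + 1*(2 + 2*exp(-2*I*pi/5) + 3*exp(-4*I*pi/5) + exp(4*I*pi/5) + 2*exp(2*I*pi/5))*conj(exp(2*I*pi/5))]
      = (1/5)[(10) + (2 + 3*exp(-4*I*pi/5) + exp(-2*I*pi/5) + 2*exp(4*I*pi/5) + 2*exp(2*I*pi/5)) + (2 + 2*exp(-2*I*pi/5) + exp(-4*I*pi/5) + 2*exp(4*I*pi/5) + 3*exp(2*I*pi/5)) + (2 + 3*exp(-2*I*pi/5) + 2*exp(-4*I*pi/5) + exp(4*I*pi/5) + 2*exp(2*I*pi/5)) + (2 + 2*exp(-2*I*pi/5) + 2*exp(-4*I*pi/5) + exp(2*I*pi/5) + 3*exp(4*I*pi/5))] = 10/5 = 2
(Exp terms are combined using exp(i*s)*conj(exp(i*t)) = exp(i*(s-t)), and sums of them are collapsed using the identity that for every m > 1 the m distinct m-th roots of unity sum to 0, e.g. 1 + exp(2*I*pi/3) + exp(-2*I*pi/3) = 0.)
Dimension check: dim(rho) = sum (mult * dim) = 2*1 + 2*1 + 3*1 + 1*1 + 2*1 = 10 = chi_rho(e) = 10.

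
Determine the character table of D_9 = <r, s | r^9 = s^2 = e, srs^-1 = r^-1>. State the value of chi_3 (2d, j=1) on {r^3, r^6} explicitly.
Conjugacy classes: {e} of size 1, {r^1, r^8} of size 2, {r^2, r^7} of size 2, {r^3, r^6} of size 2, {r^4, r^5} of size 2, {s, sr, ..., sr^8} of size 9.
Character table:
  irrep \ class              {e} (size 1)  {r^1, r^8} (size 2)  {r^2, r^7} (size 2)  {r^3, r^6} (size 2)  {r^4, r^5} (size 2)  {s, sr, ..., sr^8} (size 9)
  chi_1 (triv)               1             1                    1                    1                    1                    1                          
  chi_2 (sign: r->1, s->-1)  1             1                    1                    1                    1                    -1                         
  chi_3 (2d, j=1)            2             2*cos(2*pi/9)        2*cos(4*pi/9)        -1                   -2*cos(pi/9)         0                          
  chi_4 (2d, j=2)            2             2*cos(4*pi/9)        -2*cos(pi/9)         -1                   2*cos(2*pi/9)        0                          
  chi_5 (2d, j=3)            2             -1                   -1                   2                    -1                   0                          
  chi_6 (2d, j=4)            2             -2*cos(pi/9)         2*cos(2*pi/9)        -1                   2*cos(4*pi/9)        0                          

Spot check: chi_3 (2d, j=1) on {r^3, r^6} = -1.

Explanation: D_9 has order 2*9 = 18 with 6 conjugacy classes, hence 6 irreducibles. Sum of squared dims 1 + 1 + 4 + 4 + 4 + 4 = 18 = |G|. Linear characters come from the abelianisation; the 2-dimensional irreps have character r^k -> 2*cos(2*pi*j*k/9), reflections -> 0.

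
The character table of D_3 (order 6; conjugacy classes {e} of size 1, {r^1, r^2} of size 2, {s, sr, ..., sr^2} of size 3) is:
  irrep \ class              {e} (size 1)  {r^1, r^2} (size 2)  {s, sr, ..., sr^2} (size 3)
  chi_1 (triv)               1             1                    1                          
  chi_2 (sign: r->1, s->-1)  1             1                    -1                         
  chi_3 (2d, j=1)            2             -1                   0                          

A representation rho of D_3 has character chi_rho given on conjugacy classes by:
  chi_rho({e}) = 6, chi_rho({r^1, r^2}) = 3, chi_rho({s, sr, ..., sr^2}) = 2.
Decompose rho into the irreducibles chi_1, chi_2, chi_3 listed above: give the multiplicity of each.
Multiplicities: chi_1: 3, chi_2: 1, chi_3: 1.

Details: Use <chi_rho, chi> = (1/|G|) sum_C |C| * chi_rho(C) * conj(chi(C)) with |G| = 6 for each irreducible chi in the table:
  <chi_rho, chi_1> = (1/6)[1*(6)*conj(1) + 2*(3)*conj(1) + 3*(2)*conj(1)]
      = (1/6)[(6) + (6) + (6)] = 18/6 = 3
  <chi_rho, chi_2> = (1/6)[1*(6)*conj(1) + 2*(3)*conj(1) + 3*(2)*conj(-1)]
      = (1/6)[(6) + (6) + (-6)] = 6/6 = 1
  <chi_rho, chi_3> = (1/6)[1*(6)*conj(2) + 2*(3)*conj(-1) + 3*(2)*conj(0)]
      = (1/6)[(12) + (-6) + (0)] = 6/6 = 1
Dimension check: dim(rho) = sum (mult * dim) = 3*1 + 1*1 + 1*2 = 6 = chi_rho(e) = 6.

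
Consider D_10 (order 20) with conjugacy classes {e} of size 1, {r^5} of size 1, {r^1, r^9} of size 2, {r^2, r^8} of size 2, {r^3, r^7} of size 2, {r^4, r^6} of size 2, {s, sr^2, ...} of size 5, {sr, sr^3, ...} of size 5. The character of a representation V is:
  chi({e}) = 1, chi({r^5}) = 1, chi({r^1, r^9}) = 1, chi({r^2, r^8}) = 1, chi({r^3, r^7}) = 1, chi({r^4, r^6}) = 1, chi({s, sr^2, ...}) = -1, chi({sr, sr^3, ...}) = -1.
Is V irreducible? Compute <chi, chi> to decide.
Irreducible: <chi, chi> = 1.

Argument: <chi, chi> = (1/|G|) sum_C |C| * |chi(C)|^2 = (1/20)[1*|1|^2 + 1*|1|^2 + 2*|1|^2 + 2*|1|^2 + 2*|1|^2 + 2*|1|^2 + 5*|-1|^2 + 5*|-1|^2]
  = (1/20)[(1) + (1) + (2) + (2) + (2) + (2) + (5) + (5)] = 20/20 = 1.
A character is irreducible iff <chi, chi> = 1, so this representation is irreducible.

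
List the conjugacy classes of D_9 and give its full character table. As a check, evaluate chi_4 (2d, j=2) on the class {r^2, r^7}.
Conjugacy classes: {e} of size 1, {r^1, r^8} of size 2, {r^2, r^7} of size 2, {r^3, r^6} of size 2, {r^4, r^5} of size 2, {s, sr, ..., sr^8} of size 9.
Character table:
  irrep \ class              {e} (size 1)  {r^1, r^8} (size 2)  {r^2, r^7} (size 2)  {r^3, r^6} (size 2)  {r^4, r^5} (size 2)  {s, sr, ..., sr^8} (size 9)
  chi_1 (triv)               1             1                    1                    1                    1                    1                          
  chi_2 (sign: r->1, s->-1)  1             1                    1                    1                    1                    -1                         
  chi_3 (2d, j=1)            2             2*cos(2*pi/9)        2*cos(4*pi/9)        -1                   -2*cos(pi/9)         0                          
  chi_4 (2d, j=2)            2             2*cos(4*pi/9)        -2*cos(pi/9)         -1                   2*cos(2*pi/9)        0                          
  chi_5 (2d, j=3)            2             -1                   -1                   2                    -1                   0                          
  chi_6 (2d, j=4)            2             -2*cos(pi/9)         2*cos(2*pi/9)        -1                   2*cos(4*pi/9)        0                          

Spot check: chi_4 (2d, j=2) on {r^2, r^7} = -2*cos(pi/9).

Derivation: D_9 has order 2*9 = 18 with 6 conjugacy classes, hence 6 irreducibles. Sum of squared dims 1 + 1 + 4 + 4 + 4 + 4 = 18 = |G|. Linear characters come from the abelianisation; the 2-dimensional irreps have character r^k -> 2*cos(2*pi*j*k/9), reflections -> 0.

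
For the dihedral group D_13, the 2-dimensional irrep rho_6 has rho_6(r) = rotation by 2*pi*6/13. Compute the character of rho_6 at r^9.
chi_{rho_6}(r^9) = 2*cos(2*pi*6*9/13) = 2*cos(108*pi/13)

Details: rho_6(r^9) is rotation by angle 2*pi*6*9/13, whose trace is 2*cos(2*pi*6*9/13) = 2*cos(108*pi/13).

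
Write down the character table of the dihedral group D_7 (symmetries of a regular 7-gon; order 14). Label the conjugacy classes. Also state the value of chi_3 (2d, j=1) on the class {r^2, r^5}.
Conjugacy classes: {e} of size 1, {r^1, r^6} of size 2, {r^2, r^5} of size 2, {r^3, r^4} of size 2, {s, sr, ..., sr^6} of size 7.
Character table:
  irrep \ class              {e} (size 1)  {r^1, r^6} (size 2)  {r^2, r^5} (size 2)  {r^3, r^4} (size 2)  {s, sr, ..., sr^6} (size 7)
  chi_1 (triv)               1             1                    1                    1                    1                          
  chi_2 (sign: r->1, s->-1)  1             1                    1                    1                    -1                         
  chi_3 (2d, j=1)            2             2*cos(2*pi/7)        -2*cos(3*pi/7)       -2*cos(pi/7)         0                          
  chi_4 (2d, j=2)            2             -2*cos(3*pi/7)       -2*cos(pi/7)         2*cos(2*pi/7)        0                          
  chi_5 (2d, j=3)            2             -2*cos(pi/7)         2*cos(2*pi/7)        -2*cos(3*pi/7)       0                          

Spot check: chi_3 (2d, j=1) on {r^2, r^5} = -2*cos(3*pi/7).

Explanation: D_7 has order 2*7 = 14 with 5 conjugacy classes, hence 5 irreducibles. Sum of squared dims 1 + 1 + 4 + 4 + 4 = 14 = |G|. Linear characters come from the abelianisation; the 2-dimensional irreps have character r^k -> 2*cos(2*pi*j*k/7), reflections -> 0.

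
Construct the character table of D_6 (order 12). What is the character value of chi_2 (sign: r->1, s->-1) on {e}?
Conjugacy classes: {e} of size 1, {r^3} of size 1, {r^1, r^5} of size 2, {r^2, r^4} of size 2, {s, sr^2, ...} of size 3, {sr, sr^3, ...} of size 3.
Character table:
  irrep \ class              {e} (size 1)  {r^3} (size 1)  {r^1, r^5} (size 2)  {r^2, r^4} (size 2)  {s, sr^2, ...} (size 3)  {sr, sr^3, ...} (size 3)
  chi_1 (triv)               1             1               1                    1                    1                        1                       
  chi_2 (sign: r->1, s->-1)  1             1               1                    1                    -1                       -1                      
  chi_3 (r->-1, s->1)        1             -1              -1                   1                    1                        -1                      
  chi_4 (r->-1, s->-1)       1             -1              -1                   1                    -1                       1                       
  chi_5 (2d, j=1)            2             -2              1                    -1                   0                        0                       
  chi_6 (2d, j=2)            2             2               -1                   -1                   0                        0                       

Spot check: chi_2 (sign: r->1, s->-1) on {e} = 1.

Justification: D_6 has order 2*6 = 12 with 6 conjugacy classes, hence 6 irreducibles. Sum of squared dims 1 + 1 + 1 + 1 + 4 + 4 = 12 = |G|. Linear characters come from the abelianisation; the 2-dimensional irreps have character r^k -> 2*cos(2*pi*j*k/6), reflections -> 0.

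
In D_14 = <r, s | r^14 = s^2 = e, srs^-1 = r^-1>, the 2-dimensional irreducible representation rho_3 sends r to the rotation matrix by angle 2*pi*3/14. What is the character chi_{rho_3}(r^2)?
chi_{rho_3}(r^2) = 2*cos(2*pi*3*2/14) = -2*cos(pi/7)

Justification: rho_3(r^2) is rotation by angle 2*pi*3*2/14, whose trace is 2*cos(2*pi*3*2/14) = -2*cos(pi/7).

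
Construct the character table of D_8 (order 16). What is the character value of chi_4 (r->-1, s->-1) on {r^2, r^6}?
Conjugacy classes: {e} of size 1, {r^4} of size 1, {r^1, r^7} of size 2, {r^2, r^6} of size 2, {r^3, r^5} of size 2, {s, sr^2, ...} of size 4, {sr, sr^3, ...} of size 4.
Character table:
  irrep \ class              {e} (size 1)  {r^4} (size 1)  {r^1, r^7} (size 2)  {r^2, r^6} (size 2)  {r^3, r^5} (size 2)  {s, sr^2, ...} (size 4)  {sr, sr^3, ...} (size 4)
  chi_1 (triv)               1             1               1                    1                    1                    1                        1                       
  chi_2 (sign: r->1, s->-1)  1             1               1                    1                    1                    -1                       -1                      
  chi_3 (r->-1, s->1)        1             1               -1                   1                    -1                   1                        -1                      
  chi_4 (r->-1, s->-1)       1             1               -1                   1                    -1                   -1                       1                       
  chi_5 (2d, j=1)            2             -2              sqrt(2)              0                    -sqrt(2)             0                        0                       
  chi_6 (2d, j=2)            2             2               0                    -2                   0                    0                        0                       
  chi_7 (2d, j=3)            2             -2              -sqrt(2)             0                    sqrt(2)              0                        0                       

Spot check: chi_4 (r->-1, s->-1) on {r^2, r^6} = 1.

Solution. D_8 has order 2*8 = 16 with 7 conjugacy classes, hence 7 irreducibles. Sum of squared dims 1 + 1 + 1 + 1 + 4 + 4 + 4 = 16 = |G|. Linear characters come from the abelianisation; the 2-dimensional irreps have character r^k -> 2*cos(2*pi*j*k/8), reflections -> 0.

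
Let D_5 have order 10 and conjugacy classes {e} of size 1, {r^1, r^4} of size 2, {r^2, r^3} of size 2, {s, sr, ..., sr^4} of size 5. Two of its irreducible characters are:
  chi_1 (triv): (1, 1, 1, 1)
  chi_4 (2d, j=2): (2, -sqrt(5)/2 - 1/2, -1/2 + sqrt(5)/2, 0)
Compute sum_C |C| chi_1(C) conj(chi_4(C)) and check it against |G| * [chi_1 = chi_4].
Sum = 0; so <chi_1, chi_4> = 0 (distinct irreducibles are orthogonal).

Derivation: Compute term by term over conjugacy classes (|C| * chi_1(C) * conj(chi_4(C))):
  1*(1)*conj(2) + 2*(1)*conj(-sqrt(5)/2 - 1/2) + 2*(1)*conj(-1/2 + sqrt(5)/2) + 5*(1)*conj(0)
  = (2) + (-sqrt(5) - 1) + (-1 + sqrt(5)) + (0)
  = 0.
Dividing by |G| = 10 gives 0/10 = 0, matching the row-orthogonality relation <chi_1, chi_4> = [chi_1 = chi_4].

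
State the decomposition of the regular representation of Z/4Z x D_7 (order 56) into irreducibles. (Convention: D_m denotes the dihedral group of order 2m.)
Each irreducible V_i of dimension d_i appears with multiplicity d_i, i.e. rho_reg = (direct sum over all irreducibles V_i) d_i V_i. The irreducible dimensions for Z/4Z x D_7 are 1, 1, 1, 1, 1, 1, 1, 1, 2, 2, 2, 2, 2, 2, 2, 2, 2, 2, 2, 2: 8 irreducibles of dimension 1, each with multiplicity 1; 12 irreducibles of dimension 2, each with multiplicity 2. Total dimension 8*1*1 + 12*2*2 = 56 = |G|.

Proof sketch: General theorem: in the regular representation of a finite group G, each irreducible appears with multiplicity equal to its dimension. Check: dim(rho_reg) = sum d_i^2 = 1 + 1 + 1 + 1 + 1 + 1 + 1 + 1 + 4 + 4 + 4 + 4 + 4 + 4 + 4 + 4 + 4 + 4 + 4 + 4 = 56 = |G|.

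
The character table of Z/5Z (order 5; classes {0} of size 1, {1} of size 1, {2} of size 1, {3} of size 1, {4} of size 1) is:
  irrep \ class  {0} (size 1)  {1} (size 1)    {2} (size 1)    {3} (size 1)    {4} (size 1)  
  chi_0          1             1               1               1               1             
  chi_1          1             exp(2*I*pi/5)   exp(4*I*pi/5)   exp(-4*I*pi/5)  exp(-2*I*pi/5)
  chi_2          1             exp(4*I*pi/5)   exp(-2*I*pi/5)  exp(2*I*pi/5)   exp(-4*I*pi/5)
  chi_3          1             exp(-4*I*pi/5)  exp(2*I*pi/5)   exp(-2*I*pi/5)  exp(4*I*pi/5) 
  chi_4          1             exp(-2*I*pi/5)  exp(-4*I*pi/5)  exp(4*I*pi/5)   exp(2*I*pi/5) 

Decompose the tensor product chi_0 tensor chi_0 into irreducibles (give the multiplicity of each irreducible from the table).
chi_0 tensor chi_0 = chi_0 (all other irreducibles have multiplicity 0).

Proof sketch: The character of a tensor product is the pointwise product (chi_0 * chi_0)(C) = chi_0(C) * chi_0(C):
  {0}: (1)*(1), {1}: (1)*(1), {2}: (1)*(1), {3}: (1)*(1), {4}: (1)*(1)
so (chi_0 * chi_0) takes values
  {0} -> 1, {1} -> 1, {2} -> 1, {3} -> 1, {4} -> 1.
Now take the inner product of this character with each irreducible chi from the table, <chi_0*chi_0, chi> = (1/5) sum_C |C| (chi_0*chi_0)(C) conj(chi(C)):
  <chi_0*chi_0, chi_0> = (1/5)[1*(1)*conj(1) + 1*(1)*conj(1) + 1*(1)*conj(1) + 1*(1)*conj(1) + 1*(1)*conj(1)]
      = (1/5)[(1) + (1) + (1) + (1) + (1)] = 5/5 = 1
  <chi_0*chi_0, chi_1> = (1/5)[1*(1)*conj(1) + 1*(1)*conj(exp(2*I*pi/5)) + 1*(1)*conj(exp(4*I*pi/5)) + 1*(1)*conj(exp(-4*I*pi/5)) + 1*(1)*conj(exp(-2*I*pi/5))]
      = (1/5)[(1) + (exp(-2*I*pi/5)) + (exp(-4*I*pi/5)) + (exp(4*I*pi/5)) + (exp(2*I*pi/5))] = 0/5 = 0
  <chi_0*chi_0, chi_2> = (1/5)[1*(1)*conj(1) + 1*(1)*conj(exp(4*I*pi/5)) + 1*(1)*conj(exp(-2*I*pi/5)) + 1*(1)*conj(exp(2*I*pi/5)) + 1*(1)*conj(exp(-4*I*pi/5))]
      = (1/5)[(1) + (exp(-4*I*pi/5)) + (exp(2*I*pi/5)) + (exp(-2*I*pi/5)) + (exp(4*I*pi/5))] = 0/5 = 0
  <chi_0*chi_0, chi_3> = (1/5)[1*(1)*conj(1) + 1*(1)*conj(exp(-4*I*pi/5)) + 1*(1)*conj(exp(2*I*pi/5)) + 1*(1)*conj(exp(-2*I*pi/5)) + 1*(1)*conj(exp(4*I*pi/5))]
      = (1/5)[(1) + (exp(4*I*pi/5)) + (exp(-2*I*pi/5)) + (exp(2*I*pi/5)) + (exp(-4*I*pi/5))] = 0/5 = 0
  <chi_0*chi_0, chi_4> = (1/5)[1*(1)*conj(1) + 1*(1)*conj(exp(-2*I*pi/5)) + 1*(1)*conj(exp(-4*I*pi/5)) + 1*(1)*conj(exp(4*I*pi/5)) + 1*(1)*conj(exp(2*I*pi/5))]
      = (1/5)[(1) + (exp(2*I*pi/5)) + (exp(4*I*pi/5)) + (exp(-4*I*pi/5)) + (exp(-2*I*pi/5))] = 0/5 = 0
(Exp terms are combined using exp(i*s)*conj(exp(i*t)) = exp(i*(s-t)), and sums of them are collapsed using the identity that for every m > 1 the m distinct m-th roots of unity sum to 0, e.g. 1 + exp(2*I*pi/3) + exp(-2*I*pi/3) = 0.)
Hence the multiplicities are chi_0: 1. Dimension check: dim(chi_0)*dim(chi_0) = 1*1 = 1 and sum (mult * dim) = 1*1 = 1.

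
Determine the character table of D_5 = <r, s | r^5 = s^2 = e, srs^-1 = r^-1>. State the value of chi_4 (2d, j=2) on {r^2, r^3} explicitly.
Conjugacy classes: {e} of size 1, {r^1, r^4} of size 2, {r^2, r^3} of size 2, {s, sr, ..., sr^4} of size 5.
Character table:
  irrep \ class              {e} (size 1)  {r^1, r^4} (size 2)  {r^2, r^3} (size 2)  {s, sr, ..., sr^4} (size 5)
  chi_1 (triv)               1             1                    1                    1                          
  chi_2 (sign: r->1, s->-1)  1             1                    1                    -1                         
  chi_3 (2d, j=1)            2             -1/2 + sqrt(5)/2     -sqrt(5)/2 - 1/2     0                          
  chi_4 (2d, j=2)            2             -sqrt(5)/2 - 1/2     -1/2 + sqrt(5)/2     0                          

Spot check: chi_4 (2d, j=2) on {r^2, r^3} = -1/2 + sqrt(5)/2.

Explanation: D_5 has order 2*5 = 10 with 4 conjugacy classes, hence 4 irreducibles. Sum of squared dims 1 + 1 + 4 + 4 = 10 = |G|. Linear characters come from the abelianisation; the 2-dimensional irreps have character r^k -> 2*cos(2*pi*j*k/5), reflections -> 0.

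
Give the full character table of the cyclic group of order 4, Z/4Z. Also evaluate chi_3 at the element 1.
Character table of Z/4Z (irreps indexed chi_0,...,chi_3 with chi_k(m) = zeta_4^(k*m), zeta_4 = exp(2*pi*i/4)):
  irrep \ class  {0} (size 1)  {1} (size 1)  {2} (size 1)  {3} (size 1)
  chi_0          1             1             1             1           
  chi_1          1             I             -1            -I          
  chi_2          1             -1            1             -1          
  chi_3          1             -I            -1            I           

Spot check: chi_3(1) = zeta_4^(3*1) = zeta_4^3 = -I.

Z/4Z is abelian, so all 4 irreducible complex representations are 1-dimensional. They are given by chi_k(m) = zeta_4^(k*m) for k = 0,...,3. Row orthogonality: sum_m chi_k(m) conj(chi_l(m)) = 4 * [k = l].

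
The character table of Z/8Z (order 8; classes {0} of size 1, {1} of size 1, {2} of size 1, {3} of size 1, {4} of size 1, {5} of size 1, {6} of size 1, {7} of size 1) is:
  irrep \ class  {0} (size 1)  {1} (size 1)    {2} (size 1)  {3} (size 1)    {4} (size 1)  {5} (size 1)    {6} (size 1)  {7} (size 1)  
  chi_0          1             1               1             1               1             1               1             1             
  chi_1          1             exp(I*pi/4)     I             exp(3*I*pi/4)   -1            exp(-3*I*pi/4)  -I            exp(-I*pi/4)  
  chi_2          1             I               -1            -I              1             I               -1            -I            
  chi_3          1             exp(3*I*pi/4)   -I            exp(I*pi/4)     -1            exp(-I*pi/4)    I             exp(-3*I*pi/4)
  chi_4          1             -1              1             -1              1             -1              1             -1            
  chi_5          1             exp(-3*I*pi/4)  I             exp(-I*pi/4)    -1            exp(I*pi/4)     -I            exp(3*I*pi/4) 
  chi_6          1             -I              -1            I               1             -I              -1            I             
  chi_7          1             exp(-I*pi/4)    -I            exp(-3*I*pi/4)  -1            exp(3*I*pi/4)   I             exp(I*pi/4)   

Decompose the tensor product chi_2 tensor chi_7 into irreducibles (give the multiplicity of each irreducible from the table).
chi_2 tensor chi_7 = chi_1 (all other irreducibles have multiplicity 0).

The character of a tensor product is the pointwise product (chi_2 * chi_7)(C) = chi_2(C) * chi_7(C):
  {0}: (1)*(1), {1}: (I)*(exp(-I*pi/4)), {2}: (-1)*(-I), {3}: (-I)*(exp(-3*I*pi/4)), {4}: (1)*(-1), {5}: (I)*(exp(3*I*pi/4)), {6}: (-1)*(I), {7}: (-I)*(exp(I*pi/4))
so (chi_2 * chi_7) takes values
  {0} -> 1, {1} -> exp(I*pi/4), {2} -> I, {3} -> -exp(-I*pi/4), {4} -> -1, {5} -> exp(-3*I*pi/4), {6} -> -I, {7} -> -exp(3*I*pi/4).
Now take the inner product of this character with each irreducible chi from the table, <chi_2*chi_7, chi> = (1/8) sum_C |C| (chi_2*chi_7)(C) conj(chi(C)):
  <chi_2*chi_7, chi_0> = (1/8)[1*(1)*conj(1) + 1*(exp(I*pi/4))*conj(1) + 1*(I)*conj(1) + 1*(-exp(-I*pi/4))*conj(1) + 1*(-1)*conj(1) + 1*(exp(-3*I*pi/4))*conj(1) + 1*(-I)*conj(1) + 1*(-exp(3*I*pi/4))*conj(1)]
      = (1/8)[(1) + (exp(I*pi/4)) + (I) + (-exp(-I*pi/4)) + (-1) + (exp(-3*I*pi/4)) + (-I) + (-exp(3*I*pi/4))] = 0/8 = 0
  <chi_2*chi_7, chi_1> = (1/8)[1*(1)*conj(1) + 1*(exp(I*pi/4))*conj(exp(I*pi/4)) + 1*(I)*conj(I) + 1*(-exp(-I*pi/4))*conj(exp(3*I*pi/4)) + 1*(-1)*conj(-1) + 1*(exp(-3*I*pi/4))*conj(exp(-3*I*pi/4)) + 1*(-I)*conj(-I) + 1*(-exp(3*I*pi/4))*conj(exp(-I*pi/4))]
      = (1/8)[(1) + (1) + (1) + (1) + (1) + (1) + (1) + (1)] = 8/8 = 1
  <chi_2*chi_7, chi_2> = (1/8)[1*(1)*conj(1) + 1*(exp(I*pi/4))*conj(I) + 1*(I)*conj(-1) + 1*(-exp(-I*pi/4))*conj(-I) + 1*(-1)*conj(1) + 1*(exp(-3*I*pi/4))*conj(I) + 1*(-I)*conj(-1) + 1*(-exp(3*I*pi/4))*conj(-I)]
      = (1/8)[(1) + (-exp(3*I*pi/4)) + (-I) + (-exp(I*pi/4)) + (-1) + (-exp(-I*pi/4)) + (I) + (-exp(-3*I*pi/4))] = 0/8 = 0
  <chi_2*chi_7, chi_3> = (1/8)[1*(1)*conj(1) + 1*(exp(I*pi/4))*conj(exp(3*I*pi/4)) + 1*(I)*conj(-I) + 1*(-exp(-I*pi/4))*conj(exp(I*pi/4)) + 1*(-1)*conj(-1) + 1*(exp(-3*I*pi/4))*conj(exp(-I*pi/4)) + 1*(-I)*conj(I) + 1*(-exp(3*I*pi/4))*conj(exp(-3*I*pi/4))]
      = (1/8)[(1) + (-I) + (-1) + (I) + (1) + (-I) + (-1) + (I)] = 0/8 = 0
  <chi_2*chi_7, chi_4> = (1/8)[1*(1)*conj(1) + 1*(exp(I*pi/4))*conj(-1) + 1*(I)*conj(1) + 1*(-exp(-I*pi/4))*conj(-1) + 1*(-1)*conj(1) + 1*(exp(-3*I*pi/4))*conj(-1) + 1*(-I)*conj(1) + 1*(-exp(3*I*pi/4))*conj(-1)]
      = (1/8)[(1) + (-exp(I*pi/4)) + (I) + (exp(-I*pi/4)) + (-1) + (-exp(-3*I*pi/4)) + (-I) + (exp(3*I*pi/4))] = 0/8 = 0
  <chi_2*chi_7, chi_5> = (1/8)[1*(1)*conj(1) + 1*(exp(I*pi/4))*conj(exp(-3*I*pi/4)) + 1*(I)*conj(I) + 1*(-exp(-I*pi/4))*conj(exp(-I*pi/4)) + 1*(-1)*conj(-1) + 1*(exp(-3*I*pi/4))*conj(exp(I*pi/4)) + 1*(-I)*conj(-I) + 1*(-exp(3*I*pi/4))*conj(exp(3*I*pi/4))]
      = (1/8)[(1) + (-1) + (1) + (-1) + (1) + (-1) + (1) + (-1)] = 0/8 = 0
  <chi_2*chi_7, chi_6> = (1/8)[1*(1)*conj(1) + 1*(exp(I*pi/4))*conj(-I) + 1*(I)*conj(-1) + 1*(-exp(-I*pi/4))*conj(I) + 1*(-1)*conj(1) + 1*(exp(-3*I*pi/4))*conj(-I) + 1*(-I)*conj(-1) + 1*(-exp(3*I*pi/4))*conj(I)]
      = (1/8)[(1) + (exp(3*I*pi/4)) + (-I) + (exp(I*pi/4)) + (-1) + (exp(-I*pi/4)) + (I) + (exp(-3*I*pi/4))] = 0/8 = 0
  <chi_2*chi_7, chi_7> = (1/8)[1*(1)*conj(1) + 1*(exp(I*pi/4))*conj(exp(-I*pi/4)) + 1*(I)*conj(-I) + 1*(-exp(-I*pi/4))*conj(exp(-3*I*pi/4)) + 1*(-1)*conj(-1) + 1*(exp(-3*I*pi/4))*conj(exp(3*I*pi/4)) + 1*(-I)*conj(I) + 1*(-exp(3*I*pi/4))*conj(exp(I*pi/4))]
      = (1/8)[(1) + (I) + (-1) + (-I) + (1) + (I) + (-1) + (-I)] = 0/8 = 0
(Exp terms are combined using exp(i*s)*conj(exp(i*t)) = exp(i*(s-t)), and sums of them are collapsed using the identity that for every m > 1 the m distinct m-th roots of unity sum to 0, e.g. 1 + exp(2*I*pi/3) + exp(-2*I*pi/3) = 0.)
Hence the multiplicities are chi_1: 1. Dimension check: dim(chi_2)*dim(chi_7) = 1*1 = 1 and sum (mult * dim) = 1*1 = 1.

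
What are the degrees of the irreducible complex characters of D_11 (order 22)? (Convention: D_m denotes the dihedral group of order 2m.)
Dimensions: 1, 1, 2, 2, 2, 2, 2

Justification: There are 7 irreducibles (= number of conjugacy classes). Their dimensions d_i satisfy sum d_i^2 = |G| = 22: 1 + 1 + 4 + 4 + 4 + 4 + 4 = 22.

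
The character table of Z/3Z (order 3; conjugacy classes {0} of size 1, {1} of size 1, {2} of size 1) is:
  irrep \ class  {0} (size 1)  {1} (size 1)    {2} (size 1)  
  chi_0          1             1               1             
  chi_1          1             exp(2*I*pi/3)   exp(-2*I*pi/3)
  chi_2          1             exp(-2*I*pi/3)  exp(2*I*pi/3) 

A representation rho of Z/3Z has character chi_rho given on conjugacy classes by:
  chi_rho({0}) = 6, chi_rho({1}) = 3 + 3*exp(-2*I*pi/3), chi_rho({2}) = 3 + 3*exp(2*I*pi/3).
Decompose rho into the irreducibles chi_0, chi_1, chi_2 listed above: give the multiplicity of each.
Multiplicities: chi_0: 3, chi_1: 0, chi_2: 3.

Justification: Use <chi_rho, chi> = (1/|G|) sum_C |C| * chi_rho(C) * conj(chi(C)) with |G| = 3 for each irreducible chi in the table:
  <chi_rho, chi_0> = (1/3)[1*(6)*conj(1) + 1*(3 + 3*exp(-2*I*pi/3))*conj(1) + 1*(3 + 3*exp(2*I*pi/3))*conj(1)]
      = (1/3)[(6) + (3 + 3*exp(-2*I*pi/3)) + (3 + 3*exp(2*I*pi/3))] = 9/3 = 3
  <chi_rho, chi_1> = (1/3)[1*(6)*conj(1) + 1*(3 + 3*exp(-2*I*pi/3))*conj(exp(2*I*pi/3)) + 1*(3 + 3*exp(2*I*pi/3))*conj(exp(-2*I*pi/3))]
      = (1/3)[(6) + (-3) + (-3)] = 0/3 = 0
  <chi_rho, chi_2> = (1/3)[1*(6)*conj(1) + 1*(3 + 3*exp(-2*I*pi/3))*conj(exp(-2*I*pi/3)) + 1*(3 + 3*exp(2*I*pi/3))*conj(exp(2*I*pi/3))]
      = (1/3)[(6) + (3 + 3*exp(2*I*pi/3)) + (3 + 3*exp(-2*I*pi/3))] = 9/3 = 3
(Exp terms are combined using exp(i*s)*conj(exp(i*t)) = exp(i*(s-t)), and sums of them are collapsed using the identity that for every m > 1 the m distinct m-th roots of unity sum to 0, e.g. 1 + exp(2*I*pi/3) + exp(-2*I*pi/3) = 0.)
Dimension check: dim(rho) = sum (mult * dim) = 3*1 + 0*1 + 3*1 = 6 = chi_rho(e) = 6.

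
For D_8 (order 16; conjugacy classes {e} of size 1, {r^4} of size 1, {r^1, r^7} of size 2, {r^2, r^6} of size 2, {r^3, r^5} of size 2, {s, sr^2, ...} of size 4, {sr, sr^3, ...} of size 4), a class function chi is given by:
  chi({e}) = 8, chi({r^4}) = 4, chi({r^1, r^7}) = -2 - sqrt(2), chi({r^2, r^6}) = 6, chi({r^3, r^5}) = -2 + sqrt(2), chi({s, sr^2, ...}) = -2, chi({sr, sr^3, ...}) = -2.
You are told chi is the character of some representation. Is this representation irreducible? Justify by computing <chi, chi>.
Not irreducible (reducible): <chi, chi> = 13 > 1.

Reasoning: <chi, chi> = (1/|G|) sum_C |C| * |chi(C)|^2 = (1/16)[1*|8|^2 + 1*|4|^2 + 2*|-2 - sqrt(2)|^2 + 2*|6|^2 + 2*|-2 + sqrt(2)|^2 + 4*|-2|^2 + 4*|-2|^2]
  = (1/16)[(64) + (16) + (8*sqrt(2) + 12) + (72) + (12 - 8*sqrt(2)) + (16) + (16)] = 208/16 = 13.
A character is irreducible iff <chi, chi> = 1, so this representation is reducible.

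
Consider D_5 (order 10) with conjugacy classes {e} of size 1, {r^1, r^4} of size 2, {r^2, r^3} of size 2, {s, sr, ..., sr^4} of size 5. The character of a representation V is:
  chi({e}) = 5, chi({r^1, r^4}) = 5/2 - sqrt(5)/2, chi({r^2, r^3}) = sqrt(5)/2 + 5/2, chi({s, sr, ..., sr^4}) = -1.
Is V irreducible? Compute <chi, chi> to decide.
Not irreducible (reducible): <chi, chi> = 6 > 1.

Why: <chi, chi> = (1/|G|) sum_C |C| * |chi(C)|^2 = (1/10)[1*|5|^2 + 2*|5/2 - sqrt(5)/2|^2 + 2*|sqrt(5)/2 + 5/2|^2 + 5*|-1|^2]
  = (1/10)[(25) + (15 - 5*sqrt(5)) + (5*sqrt(5) + 15) + (5)] = 60/10 = 6.
A character is irreducible iff <chi, chi> = 1, so this representation is reducible.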